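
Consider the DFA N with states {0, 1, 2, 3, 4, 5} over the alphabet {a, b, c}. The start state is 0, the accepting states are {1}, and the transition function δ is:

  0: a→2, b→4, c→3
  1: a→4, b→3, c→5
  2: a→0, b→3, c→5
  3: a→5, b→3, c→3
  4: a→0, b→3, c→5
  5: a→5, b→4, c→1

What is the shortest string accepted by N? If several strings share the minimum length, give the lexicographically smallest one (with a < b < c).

acc

A breadth-first search from 0 reaches an accepting state first via the path 0 → 2 → 5 → 1 on input acc.
No string of length < 3 is accepted (BFS exhausts all shorter strings without reaching an accepting state), and acc is the lexicographically least accepting string of length 3.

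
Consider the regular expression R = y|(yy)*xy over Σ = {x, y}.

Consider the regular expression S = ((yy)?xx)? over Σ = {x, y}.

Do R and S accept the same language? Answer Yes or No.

The string y is accepted by R but rejected by S.
So L(R) ≠ L(S).

No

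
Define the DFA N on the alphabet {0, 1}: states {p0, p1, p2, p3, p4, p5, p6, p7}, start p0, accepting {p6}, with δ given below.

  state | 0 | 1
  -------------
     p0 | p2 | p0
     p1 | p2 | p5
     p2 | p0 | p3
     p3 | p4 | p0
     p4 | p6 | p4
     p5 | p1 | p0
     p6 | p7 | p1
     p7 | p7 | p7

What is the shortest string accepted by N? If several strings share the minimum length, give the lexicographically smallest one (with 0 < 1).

0100

A breadth-first search from p0 reaches an accepting state first via the path p0 → p2 → p3 → p4 → p6 on input 0100.
No string of length < 4 is accepted (BFS exhausts all shorter strings without reaching an accepting state), and 0100 is the lexicographically least accepting string of length 4.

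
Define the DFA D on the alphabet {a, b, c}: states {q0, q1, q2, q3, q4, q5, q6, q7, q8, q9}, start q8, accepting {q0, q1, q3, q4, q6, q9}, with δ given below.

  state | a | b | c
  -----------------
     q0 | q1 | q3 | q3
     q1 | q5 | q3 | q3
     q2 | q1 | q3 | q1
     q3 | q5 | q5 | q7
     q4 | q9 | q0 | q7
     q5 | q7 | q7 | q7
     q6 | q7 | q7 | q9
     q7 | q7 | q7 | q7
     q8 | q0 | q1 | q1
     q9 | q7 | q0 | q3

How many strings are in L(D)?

The useful subgraph on states {q0, q1, q3, q8} is acyclic, so L(D) is finite; the longest accepting path visits 4 useful states, giving maximum string length 3.
Counting accepting paths from q8 by length: 3 of length 1, 7 of length 2, 2 of length 3. Total 12.

12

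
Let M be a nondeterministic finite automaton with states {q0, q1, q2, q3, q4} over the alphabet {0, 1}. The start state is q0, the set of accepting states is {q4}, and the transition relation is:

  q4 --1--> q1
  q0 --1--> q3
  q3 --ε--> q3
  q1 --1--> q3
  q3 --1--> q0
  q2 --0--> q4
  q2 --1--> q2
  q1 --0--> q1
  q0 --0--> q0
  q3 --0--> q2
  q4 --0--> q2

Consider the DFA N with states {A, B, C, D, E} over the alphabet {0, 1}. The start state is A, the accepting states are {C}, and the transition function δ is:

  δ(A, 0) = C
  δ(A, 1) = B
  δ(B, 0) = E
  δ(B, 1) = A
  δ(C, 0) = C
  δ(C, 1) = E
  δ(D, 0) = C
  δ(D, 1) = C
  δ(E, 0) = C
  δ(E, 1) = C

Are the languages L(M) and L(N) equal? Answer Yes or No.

The string 0 is accepted by N but rejected by M.
So L(M) ≠ L(N).

No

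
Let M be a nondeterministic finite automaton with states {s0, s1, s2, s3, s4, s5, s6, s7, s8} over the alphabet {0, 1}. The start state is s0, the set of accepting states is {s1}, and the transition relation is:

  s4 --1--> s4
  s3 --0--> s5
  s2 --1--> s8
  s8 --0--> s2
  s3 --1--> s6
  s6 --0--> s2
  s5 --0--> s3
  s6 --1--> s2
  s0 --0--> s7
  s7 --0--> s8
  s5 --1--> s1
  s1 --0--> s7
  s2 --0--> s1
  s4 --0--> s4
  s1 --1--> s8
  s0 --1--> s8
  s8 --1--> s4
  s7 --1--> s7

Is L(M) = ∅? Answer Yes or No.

The string 100 is accepted: the run s0 → s8 → s2 → s1 ends in the accepting state s1.
Since at least one string is accepted, L(M) is not empty.

No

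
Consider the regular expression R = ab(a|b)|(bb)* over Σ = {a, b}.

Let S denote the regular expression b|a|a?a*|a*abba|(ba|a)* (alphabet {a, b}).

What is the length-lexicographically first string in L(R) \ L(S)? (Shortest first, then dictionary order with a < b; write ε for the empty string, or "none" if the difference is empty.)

bb

The string bb is accepted by R but not by S.
No shorter string lies in the difference, and bb is the lexicographically first length-2 string in L(R) \ L(S).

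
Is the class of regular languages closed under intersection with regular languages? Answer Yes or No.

This is a special case of closure under intersection: the product of the two DFAs, accepting on F₁ × F₂, recognises the intersection.
So the regular languages are closed under intersection with a regular language.

Yes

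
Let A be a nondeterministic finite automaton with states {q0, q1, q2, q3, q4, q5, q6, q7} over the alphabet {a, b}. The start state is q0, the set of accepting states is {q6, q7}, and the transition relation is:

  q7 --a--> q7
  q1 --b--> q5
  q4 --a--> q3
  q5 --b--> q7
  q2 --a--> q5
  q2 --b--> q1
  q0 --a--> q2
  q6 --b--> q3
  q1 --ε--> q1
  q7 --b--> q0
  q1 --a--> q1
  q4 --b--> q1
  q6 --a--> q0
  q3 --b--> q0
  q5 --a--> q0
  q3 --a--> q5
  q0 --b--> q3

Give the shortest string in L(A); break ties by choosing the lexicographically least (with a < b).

A breadth-first search from q0 reaches an accepting state first via the path q0 → q2 → q5 → q7 on input aab.
No string of length < 3 is accepted (BFS exhausts all shorter strings without reaching an accepting state), and aab is the lexicographically least accepting string of length 3.

aab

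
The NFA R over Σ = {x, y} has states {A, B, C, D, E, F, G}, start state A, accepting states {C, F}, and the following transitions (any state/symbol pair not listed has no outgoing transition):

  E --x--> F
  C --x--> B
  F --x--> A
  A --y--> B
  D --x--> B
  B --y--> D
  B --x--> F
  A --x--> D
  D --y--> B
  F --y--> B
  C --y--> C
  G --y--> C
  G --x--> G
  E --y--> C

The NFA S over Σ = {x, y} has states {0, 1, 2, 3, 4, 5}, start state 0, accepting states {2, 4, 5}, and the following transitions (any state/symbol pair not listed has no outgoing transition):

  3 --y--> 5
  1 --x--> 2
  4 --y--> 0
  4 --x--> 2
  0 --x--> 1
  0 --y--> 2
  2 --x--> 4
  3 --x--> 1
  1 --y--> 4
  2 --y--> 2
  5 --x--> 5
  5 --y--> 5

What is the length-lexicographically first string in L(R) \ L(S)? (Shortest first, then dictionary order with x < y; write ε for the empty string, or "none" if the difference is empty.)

The string yxyx is accepted by R but not by S.
No shorter string lies in the difference, and yxyx is the lexicographically first length-4 string in L(R) \ L(S).

yxyx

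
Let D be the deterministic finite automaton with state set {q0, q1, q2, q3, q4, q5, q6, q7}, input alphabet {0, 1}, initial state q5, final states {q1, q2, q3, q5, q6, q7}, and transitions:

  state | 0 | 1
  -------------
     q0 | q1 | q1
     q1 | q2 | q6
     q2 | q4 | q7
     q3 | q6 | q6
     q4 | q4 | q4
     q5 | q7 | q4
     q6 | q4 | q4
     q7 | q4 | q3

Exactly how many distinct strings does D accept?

The useful subgraph on states {q3, q5, q6, q7} is acyclic, so L(D) is finite; the longest accepting path visits 4 useful states, giving maximum string length 3.
Counting accepting paths from q5 by length: 1 of length 0, 1 of length 1, 1 of length 2, 2 of length 3. Total 5.

5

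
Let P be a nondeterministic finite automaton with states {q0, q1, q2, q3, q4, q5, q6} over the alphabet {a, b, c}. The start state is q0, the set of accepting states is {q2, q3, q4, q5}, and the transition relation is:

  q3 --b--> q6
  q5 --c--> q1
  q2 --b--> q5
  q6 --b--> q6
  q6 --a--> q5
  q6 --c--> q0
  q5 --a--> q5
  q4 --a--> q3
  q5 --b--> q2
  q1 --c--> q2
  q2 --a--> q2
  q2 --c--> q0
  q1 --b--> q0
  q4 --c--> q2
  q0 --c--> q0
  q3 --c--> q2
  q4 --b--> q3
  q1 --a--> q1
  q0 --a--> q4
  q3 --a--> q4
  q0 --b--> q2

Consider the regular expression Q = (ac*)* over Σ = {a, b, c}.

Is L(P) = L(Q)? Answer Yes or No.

No

The string b is accepted by P but rejected by Q.
So L(P) ≠ L(Q).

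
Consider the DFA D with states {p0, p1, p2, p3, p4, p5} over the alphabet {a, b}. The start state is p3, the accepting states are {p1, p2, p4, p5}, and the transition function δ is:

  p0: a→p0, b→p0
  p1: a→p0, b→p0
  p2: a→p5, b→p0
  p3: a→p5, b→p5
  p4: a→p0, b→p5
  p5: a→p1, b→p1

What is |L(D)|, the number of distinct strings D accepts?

The useful subgraph on states {p1, p3, p5} is acyclic, so L(D) is finite; the longest accepting path visits 3 useful states, giving maximum string length 2.
Counting accepting paths from p3 by length: 2 of length 1, 4 of length 2. Total 6.

6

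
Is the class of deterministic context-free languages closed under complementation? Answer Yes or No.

Yes

A deterministic PDA can be normalised so that it always reads its entire input (no blocking, no infinite ε-loops) and records in its finite control whether it has passed through an accepting state since the last input symbol was consumed; inverting that end-of-input verdict yields a DPDA for the complement.
So the deterministic context-free languages are closed under complement.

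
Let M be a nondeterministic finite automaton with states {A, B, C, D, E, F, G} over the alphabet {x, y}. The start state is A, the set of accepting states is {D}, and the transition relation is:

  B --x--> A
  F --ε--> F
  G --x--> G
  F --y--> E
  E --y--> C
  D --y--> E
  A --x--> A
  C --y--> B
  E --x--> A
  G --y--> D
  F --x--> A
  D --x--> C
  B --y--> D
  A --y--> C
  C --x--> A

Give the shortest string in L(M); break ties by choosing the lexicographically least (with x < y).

A breadth-first search from A reaches an accepting state first via the path A → C → B → D on input yyy.
No string of length < 3 is accepted (BFS exhausts all shorter strings without reaching an accepting state), and yyy is the lexicographically least accepting string of length 3.

yyy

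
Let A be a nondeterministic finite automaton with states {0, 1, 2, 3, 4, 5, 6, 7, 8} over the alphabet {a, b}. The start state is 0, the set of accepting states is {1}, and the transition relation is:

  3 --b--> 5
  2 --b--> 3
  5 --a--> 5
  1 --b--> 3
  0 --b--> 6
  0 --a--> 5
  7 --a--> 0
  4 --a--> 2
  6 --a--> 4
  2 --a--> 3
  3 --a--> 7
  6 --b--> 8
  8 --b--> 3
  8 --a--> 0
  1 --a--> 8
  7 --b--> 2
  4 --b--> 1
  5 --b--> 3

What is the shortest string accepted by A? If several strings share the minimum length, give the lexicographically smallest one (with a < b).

bab

A breadth-first search from 0 reaches an accepting state first via the path 0 → 6 → 4 → 1 on input bab.
No string of length < 3 is accepted (BFS exhausts all shorter strings without reaching an accepting state), and bab is the lexicographically least accepting string of length 3.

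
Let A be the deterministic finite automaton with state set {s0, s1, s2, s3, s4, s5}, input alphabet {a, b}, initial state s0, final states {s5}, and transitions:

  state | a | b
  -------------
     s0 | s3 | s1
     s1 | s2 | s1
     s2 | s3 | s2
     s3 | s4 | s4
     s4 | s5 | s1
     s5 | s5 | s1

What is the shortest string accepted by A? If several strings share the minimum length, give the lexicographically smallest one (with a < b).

A breadth-first search from s0 reaches an accepting state first via the path s0 → s3 → s4 → s5 on input aaa.
No string of length < 3 is accepted (BFS exhausts all shorter strings without reaching an accepting state), and aaa is the lexicographically least accepting string of length 3.

aaa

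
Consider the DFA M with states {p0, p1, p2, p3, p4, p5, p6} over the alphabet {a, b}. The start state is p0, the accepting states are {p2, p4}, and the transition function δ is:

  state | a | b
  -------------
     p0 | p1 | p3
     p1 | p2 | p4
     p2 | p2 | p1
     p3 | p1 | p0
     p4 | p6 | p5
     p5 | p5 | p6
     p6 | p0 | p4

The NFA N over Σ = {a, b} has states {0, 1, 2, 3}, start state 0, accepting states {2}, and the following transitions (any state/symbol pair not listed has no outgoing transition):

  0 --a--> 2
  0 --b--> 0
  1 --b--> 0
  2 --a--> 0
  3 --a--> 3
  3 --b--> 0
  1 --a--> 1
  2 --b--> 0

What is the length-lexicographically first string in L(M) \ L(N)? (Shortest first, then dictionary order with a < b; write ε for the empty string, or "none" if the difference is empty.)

aa

The string aa is accepted by M but not by N.
No shorter string lies in the difference, and aa is the lexicographically first length-2 string in L(M) \ L(N).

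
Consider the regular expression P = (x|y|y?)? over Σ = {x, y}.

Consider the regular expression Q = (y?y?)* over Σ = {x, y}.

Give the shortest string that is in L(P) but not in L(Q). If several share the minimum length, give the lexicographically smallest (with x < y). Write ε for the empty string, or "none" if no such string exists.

x

The string x is accepted by P but not by Q.
No shorter string lies in the difference, and x is the lexicographically first length-1 string in L(P) \ L(Q).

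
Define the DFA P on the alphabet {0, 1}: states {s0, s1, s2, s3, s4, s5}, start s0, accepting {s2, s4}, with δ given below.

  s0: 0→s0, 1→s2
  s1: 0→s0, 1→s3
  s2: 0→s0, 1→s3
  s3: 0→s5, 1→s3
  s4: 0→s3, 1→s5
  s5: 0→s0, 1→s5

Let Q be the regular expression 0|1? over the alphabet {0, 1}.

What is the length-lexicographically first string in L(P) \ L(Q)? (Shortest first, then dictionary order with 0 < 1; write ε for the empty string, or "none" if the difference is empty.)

01

The string 01 is accepted by P but not by Q.
No shorter string lies in the difference, and 01 is the lexicographically first length-2 string in L(P) \ L(Q).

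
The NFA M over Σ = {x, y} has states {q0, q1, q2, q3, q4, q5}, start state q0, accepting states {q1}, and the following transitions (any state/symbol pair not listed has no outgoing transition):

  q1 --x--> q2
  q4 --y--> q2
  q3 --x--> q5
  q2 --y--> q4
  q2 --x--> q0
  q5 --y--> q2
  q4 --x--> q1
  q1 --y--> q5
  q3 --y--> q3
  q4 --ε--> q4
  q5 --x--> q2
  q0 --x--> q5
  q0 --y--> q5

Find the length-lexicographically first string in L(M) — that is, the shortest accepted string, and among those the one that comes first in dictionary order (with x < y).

A breadth-first search from q0 reaches an accepting state first via the path q0 → q5 → q2 → q4 → q1 on input xxyx.
No string of length < 4 is accepted (BFS exhausts all shorter strings without reaching an accepting state), and xxyx is the lexicographically least accepting string of length 4.

xxyx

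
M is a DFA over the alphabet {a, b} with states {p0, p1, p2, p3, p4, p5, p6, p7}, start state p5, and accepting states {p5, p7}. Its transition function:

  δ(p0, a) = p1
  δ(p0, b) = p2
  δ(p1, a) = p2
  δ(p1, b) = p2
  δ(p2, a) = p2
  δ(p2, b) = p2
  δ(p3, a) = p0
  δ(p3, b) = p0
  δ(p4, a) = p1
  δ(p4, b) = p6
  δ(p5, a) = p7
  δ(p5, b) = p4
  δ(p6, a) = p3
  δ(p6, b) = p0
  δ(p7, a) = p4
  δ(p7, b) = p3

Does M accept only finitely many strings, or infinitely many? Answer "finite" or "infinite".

The useful states (reachable from p5 and able to reach an accepting state) are {p5, p7}.
Restricted to these states the transition graph has no cycle, so every accepting path has bounded length and L is finite.

finite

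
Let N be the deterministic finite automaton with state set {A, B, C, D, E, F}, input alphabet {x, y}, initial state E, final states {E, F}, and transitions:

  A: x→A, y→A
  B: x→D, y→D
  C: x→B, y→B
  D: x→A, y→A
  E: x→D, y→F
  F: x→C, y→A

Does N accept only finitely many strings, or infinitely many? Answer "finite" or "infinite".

The useful states (reachable from E and able to reach an accepting state) are {E, F}.
Restricted to these states the transition graph has no cycle, so every accepting path has bounded length and L is finite.

finite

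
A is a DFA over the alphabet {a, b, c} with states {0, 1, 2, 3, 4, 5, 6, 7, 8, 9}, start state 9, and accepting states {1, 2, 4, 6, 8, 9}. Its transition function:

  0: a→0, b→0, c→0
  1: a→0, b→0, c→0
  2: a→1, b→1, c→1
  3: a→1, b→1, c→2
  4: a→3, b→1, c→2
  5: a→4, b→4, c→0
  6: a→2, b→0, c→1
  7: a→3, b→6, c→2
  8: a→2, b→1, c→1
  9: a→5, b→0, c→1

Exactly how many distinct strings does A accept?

The useful subgraph on states {1, 2, 3, 4, 5, 9} is acyclic, so L(A) is finite; the longest accepting path visits 6 useful states, giving maximum string length 5.
Counting accepting paths from 9 by length: 1 of length 0, 1 of length 1, 2 of length 2, 4 of length 3, 12 of length 4, 6 of length 5. Total 26.

26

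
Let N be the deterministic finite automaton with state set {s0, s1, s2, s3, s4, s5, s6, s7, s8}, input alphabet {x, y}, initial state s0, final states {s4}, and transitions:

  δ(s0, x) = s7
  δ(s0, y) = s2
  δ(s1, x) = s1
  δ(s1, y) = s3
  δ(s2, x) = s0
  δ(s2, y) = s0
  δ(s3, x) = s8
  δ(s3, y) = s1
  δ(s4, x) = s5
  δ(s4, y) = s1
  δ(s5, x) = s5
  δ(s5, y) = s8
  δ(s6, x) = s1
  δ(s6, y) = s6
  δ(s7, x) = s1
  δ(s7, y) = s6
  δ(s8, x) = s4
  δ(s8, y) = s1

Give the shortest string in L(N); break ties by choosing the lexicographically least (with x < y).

A breadth-first search from s0 reaches an accepting state first via the path s0 → s7 → s1 → s3 → s8 → s4 on input xxyxx.
No string of length < 5 is accepted (BFS exhausts all shorter strings without reaching an accepting state), and xxyxx is the lexicographically least accepting string of length 5.

xxyxx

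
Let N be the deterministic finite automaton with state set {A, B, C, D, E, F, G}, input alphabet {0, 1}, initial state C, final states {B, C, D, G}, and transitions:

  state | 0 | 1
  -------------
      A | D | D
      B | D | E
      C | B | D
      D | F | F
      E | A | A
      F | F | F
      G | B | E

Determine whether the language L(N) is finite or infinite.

The useful states (reachable from C and able to reach an accepting state) are {A, B, C, D, E}.
Restricted to these states the transition graph has no cycle, so every accepting path has bounded length and L is finite.

finite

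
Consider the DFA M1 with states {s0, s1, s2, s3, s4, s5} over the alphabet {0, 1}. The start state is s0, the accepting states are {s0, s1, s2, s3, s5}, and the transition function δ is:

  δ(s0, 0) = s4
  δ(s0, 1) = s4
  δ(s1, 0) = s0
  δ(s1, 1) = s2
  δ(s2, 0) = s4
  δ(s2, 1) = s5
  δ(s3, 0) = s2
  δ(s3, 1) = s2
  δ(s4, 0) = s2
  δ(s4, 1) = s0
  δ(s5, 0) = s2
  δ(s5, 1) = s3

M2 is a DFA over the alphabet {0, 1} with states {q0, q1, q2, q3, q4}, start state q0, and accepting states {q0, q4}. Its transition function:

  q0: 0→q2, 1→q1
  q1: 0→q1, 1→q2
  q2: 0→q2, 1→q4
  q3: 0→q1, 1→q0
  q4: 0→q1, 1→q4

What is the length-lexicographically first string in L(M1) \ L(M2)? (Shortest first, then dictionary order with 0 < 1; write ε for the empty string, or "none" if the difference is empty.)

00

The string 00 is accepted by M1 but not by M2.
No shorter string lies in the difference, and 00 is the lexicographically first length-2 string in L(M1) \ L(M2).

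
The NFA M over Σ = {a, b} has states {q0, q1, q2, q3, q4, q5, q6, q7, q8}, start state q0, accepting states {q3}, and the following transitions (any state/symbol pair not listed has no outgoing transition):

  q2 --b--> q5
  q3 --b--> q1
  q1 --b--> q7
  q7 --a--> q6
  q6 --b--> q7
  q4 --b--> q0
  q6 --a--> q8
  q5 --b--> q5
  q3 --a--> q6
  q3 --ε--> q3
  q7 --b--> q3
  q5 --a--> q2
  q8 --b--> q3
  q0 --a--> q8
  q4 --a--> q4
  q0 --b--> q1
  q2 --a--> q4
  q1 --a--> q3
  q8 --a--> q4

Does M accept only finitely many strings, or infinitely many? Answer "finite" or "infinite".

State q3 is reachable from the start and can reach an accepting state, and it lies on the cycle q3 → q1 → q3.
Traversing that cycle any number of times yields accepted strings of unbounded length, so the language is infinite.

infinite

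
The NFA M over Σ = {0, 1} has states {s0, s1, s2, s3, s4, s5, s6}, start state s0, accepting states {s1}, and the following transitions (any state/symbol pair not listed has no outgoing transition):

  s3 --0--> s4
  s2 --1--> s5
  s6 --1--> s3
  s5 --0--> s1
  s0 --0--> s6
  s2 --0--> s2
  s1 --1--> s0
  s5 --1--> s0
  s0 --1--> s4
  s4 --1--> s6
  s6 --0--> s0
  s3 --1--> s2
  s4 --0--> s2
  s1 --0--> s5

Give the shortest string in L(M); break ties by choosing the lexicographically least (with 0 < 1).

1010

A breadth-first search from s0 reaches an accepting state first via the path s0 → s4 → s2 → s5 → s1 on input 1010.
No string of length < 4 is accepted (BFS exhausts all shorter strings without reaching an accepting state), and 1010 is the lexicographically least accepting string of length 4.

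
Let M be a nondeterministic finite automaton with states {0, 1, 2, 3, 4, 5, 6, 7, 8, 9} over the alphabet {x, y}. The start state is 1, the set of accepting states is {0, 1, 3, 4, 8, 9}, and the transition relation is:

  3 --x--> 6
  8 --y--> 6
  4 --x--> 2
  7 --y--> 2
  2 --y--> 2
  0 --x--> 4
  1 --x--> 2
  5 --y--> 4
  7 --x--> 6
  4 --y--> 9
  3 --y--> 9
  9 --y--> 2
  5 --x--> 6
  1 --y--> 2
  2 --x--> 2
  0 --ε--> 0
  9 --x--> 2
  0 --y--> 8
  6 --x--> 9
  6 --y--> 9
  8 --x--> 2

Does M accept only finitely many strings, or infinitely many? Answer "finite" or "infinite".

finite

The useful states (reachable from 1 and able to reach an accepting state) are {1}.
Restricted to these states the transition graph has no cycle, so every accepting path has bounded length and L is finite.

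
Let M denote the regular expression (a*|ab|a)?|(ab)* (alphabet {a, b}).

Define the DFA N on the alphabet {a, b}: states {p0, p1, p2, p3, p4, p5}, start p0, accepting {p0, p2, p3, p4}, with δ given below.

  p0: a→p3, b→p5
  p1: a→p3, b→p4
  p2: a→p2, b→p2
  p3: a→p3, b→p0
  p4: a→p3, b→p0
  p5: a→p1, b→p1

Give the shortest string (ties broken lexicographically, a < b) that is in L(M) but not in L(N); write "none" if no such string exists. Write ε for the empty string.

Converting the expression M to a DFA (subset construction, then merging equivalent states) gives the minimal DFA with states {m0, m1, m2, m3, m4, m5}, start state m0, accepting states {m0, m1, m3, m4} and transitions m0: a→m1, b→m2; m1: a→m3, b→m4; m2: a→m2, b→m2; m3: a→m3, b→m2; m4: a→m5, b→m2; m5: a→m2, b→m4.
Exploring the product automaton M × N from the start pair (m0, p0), following both machines on each input symbol, reaches 10 state pairs: (m0, p0), (m1, p3), (m2, p5), (m3, p3), (m4, p0), (m2, p1), (m2, p0), (m5, p3), (m2, p3), (m2, p4).
M accepts in {m0, m1, m3, m4} and N accepts in {p0, p2, p3, p4}. The reachable pairs whose M-component is accepting are (m0, p0), (m1, p3), (m3, p3), (m4, p0); in each of them the N-component is accepting too, so the product for L(M) \ L(N) (M-component accepting, N-component rejecting) has no reachable accepting pair and the difference is empty.
So every string accepted by M is also accepted by N: L(M) \ L(N) = ∅ and there is no such string.

none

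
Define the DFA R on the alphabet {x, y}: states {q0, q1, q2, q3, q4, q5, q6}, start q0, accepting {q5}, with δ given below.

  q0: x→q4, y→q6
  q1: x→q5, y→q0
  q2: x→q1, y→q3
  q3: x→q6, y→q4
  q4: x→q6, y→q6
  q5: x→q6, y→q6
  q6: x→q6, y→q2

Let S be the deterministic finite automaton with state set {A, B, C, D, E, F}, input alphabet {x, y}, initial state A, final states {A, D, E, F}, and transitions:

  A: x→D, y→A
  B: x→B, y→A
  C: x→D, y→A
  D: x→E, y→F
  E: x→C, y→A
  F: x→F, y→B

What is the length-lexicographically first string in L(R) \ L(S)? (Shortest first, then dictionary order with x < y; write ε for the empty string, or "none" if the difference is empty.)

The string xyyxx is accepted by R but not by S.
No shorter string lies in the difference, and xyyxx is the lexicographically first length-5 string in L(R) \ L(S).

xyyxx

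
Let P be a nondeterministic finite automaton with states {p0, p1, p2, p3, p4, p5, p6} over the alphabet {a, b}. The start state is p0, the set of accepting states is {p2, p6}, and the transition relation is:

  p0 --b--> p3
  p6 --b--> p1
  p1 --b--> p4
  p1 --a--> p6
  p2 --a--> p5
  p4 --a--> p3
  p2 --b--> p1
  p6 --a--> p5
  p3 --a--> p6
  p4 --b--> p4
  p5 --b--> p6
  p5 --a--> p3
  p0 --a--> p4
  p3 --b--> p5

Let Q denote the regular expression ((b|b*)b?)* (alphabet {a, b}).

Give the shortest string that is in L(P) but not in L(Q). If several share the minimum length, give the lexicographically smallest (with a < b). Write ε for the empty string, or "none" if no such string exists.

ba

The string ba is accepted by P but not by Q.
No shorter string lies in the difference, and ba is the lexicographically first length-2 string in L(P) \ L(Q).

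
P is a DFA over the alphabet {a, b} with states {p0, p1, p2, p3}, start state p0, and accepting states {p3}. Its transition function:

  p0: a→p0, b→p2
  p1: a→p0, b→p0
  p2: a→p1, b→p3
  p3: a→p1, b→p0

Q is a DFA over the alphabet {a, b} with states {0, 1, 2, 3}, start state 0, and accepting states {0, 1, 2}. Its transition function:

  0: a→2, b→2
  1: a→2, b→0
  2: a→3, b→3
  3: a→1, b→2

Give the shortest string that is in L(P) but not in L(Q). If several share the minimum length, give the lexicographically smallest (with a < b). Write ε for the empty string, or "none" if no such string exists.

bb

The string bb is accepted by P but not by Q.
No shorter string lies in the difference, and bb is the lexicographically first length-2 string in L(P) \ L(Q).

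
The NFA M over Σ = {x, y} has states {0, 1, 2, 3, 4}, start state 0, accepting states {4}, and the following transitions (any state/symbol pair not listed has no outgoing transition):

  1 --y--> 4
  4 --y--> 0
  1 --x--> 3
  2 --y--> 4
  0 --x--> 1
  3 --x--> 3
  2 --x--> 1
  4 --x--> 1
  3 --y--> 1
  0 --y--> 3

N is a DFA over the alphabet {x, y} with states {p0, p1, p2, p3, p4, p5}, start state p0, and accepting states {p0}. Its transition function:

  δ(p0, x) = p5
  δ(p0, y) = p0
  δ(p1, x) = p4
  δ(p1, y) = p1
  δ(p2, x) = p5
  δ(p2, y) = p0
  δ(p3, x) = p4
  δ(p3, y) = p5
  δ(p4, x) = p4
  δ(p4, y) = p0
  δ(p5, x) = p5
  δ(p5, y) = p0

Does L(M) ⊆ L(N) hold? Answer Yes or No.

Exploring the product automaton M × N from the start pair (0, p0), following both machines on each input symbol, reaches 6 state pairs: (0, p0), (1, p5), (3, p0), (3, p5), (4, p0), (1, p0).
M accepts in {4} and N accepts in {p0}. The reachable pairs whose M-component is accepting are (4, p0); in each of them the N-component is accepting too, so the product for L(M) \ L(N) (M-component accepting, N-component rejecting) has no reachable accepting pair and the difference is empty.
Hence every string in L(M) is also in L(N).

Yes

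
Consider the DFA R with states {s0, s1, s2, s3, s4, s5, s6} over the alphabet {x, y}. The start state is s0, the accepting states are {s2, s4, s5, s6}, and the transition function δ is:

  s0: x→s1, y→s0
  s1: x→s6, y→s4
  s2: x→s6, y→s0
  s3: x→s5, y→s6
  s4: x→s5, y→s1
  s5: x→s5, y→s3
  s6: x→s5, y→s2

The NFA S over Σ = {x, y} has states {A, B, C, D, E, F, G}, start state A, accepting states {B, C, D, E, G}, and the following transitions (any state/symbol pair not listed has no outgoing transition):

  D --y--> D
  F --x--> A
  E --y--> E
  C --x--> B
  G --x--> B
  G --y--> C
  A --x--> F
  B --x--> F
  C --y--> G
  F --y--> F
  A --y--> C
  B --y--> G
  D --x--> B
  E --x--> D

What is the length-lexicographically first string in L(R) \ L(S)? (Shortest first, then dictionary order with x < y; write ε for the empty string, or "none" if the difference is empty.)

xx

The string xx is accepted by R but not by S.
No shorter string lies in the difference, and xx is the lexicographically first length-2 string in L(R) \ L(S).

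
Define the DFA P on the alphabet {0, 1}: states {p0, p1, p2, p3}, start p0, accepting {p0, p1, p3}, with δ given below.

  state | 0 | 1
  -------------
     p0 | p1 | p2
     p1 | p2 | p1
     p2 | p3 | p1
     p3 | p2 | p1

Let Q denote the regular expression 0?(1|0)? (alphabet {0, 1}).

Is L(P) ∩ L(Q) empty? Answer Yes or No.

The empty string ε is accepted by both P and Q.
Hence L(P) ∩ L(Q) ≠ ∅.

No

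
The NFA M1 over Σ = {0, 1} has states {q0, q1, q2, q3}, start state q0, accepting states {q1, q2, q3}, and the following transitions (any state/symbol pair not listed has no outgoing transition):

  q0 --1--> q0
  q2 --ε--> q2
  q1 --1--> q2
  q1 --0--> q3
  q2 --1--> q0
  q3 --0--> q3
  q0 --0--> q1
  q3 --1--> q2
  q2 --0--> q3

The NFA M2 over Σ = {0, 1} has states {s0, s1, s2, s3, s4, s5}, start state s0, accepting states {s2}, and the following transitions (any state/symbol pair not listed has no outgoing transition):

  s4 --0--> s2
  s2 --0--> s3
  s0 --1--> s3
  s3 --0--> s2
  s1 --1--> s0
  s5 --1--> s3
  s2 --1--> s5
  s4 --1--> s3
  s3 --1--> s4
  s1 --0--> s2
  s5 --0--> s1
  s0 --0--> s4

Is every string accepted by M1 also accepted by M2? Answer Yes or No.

No

The string 0 is in L(M1) but not in L(M2).
So L(M1) ⊄ L(M2).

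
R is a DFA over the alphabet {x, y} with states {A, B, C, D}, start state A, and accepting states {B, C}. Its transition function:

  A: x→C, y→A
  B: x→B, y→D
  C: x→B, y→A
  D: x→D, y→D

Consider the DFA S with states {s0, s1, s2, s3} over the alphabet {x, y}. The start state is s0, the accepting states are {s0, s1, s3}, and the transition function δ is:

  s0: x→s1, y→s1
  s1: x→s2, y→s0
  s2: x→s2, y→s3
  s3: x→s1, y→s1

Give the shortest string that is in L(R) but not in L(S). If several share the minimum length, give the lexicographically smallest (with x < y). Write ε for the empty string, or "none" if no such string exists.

The string xx is accepted by R but not by S.
No shorter string lies in the difference, and xx is the lexicographically first length-2 string in L(R) \ L(S).

xx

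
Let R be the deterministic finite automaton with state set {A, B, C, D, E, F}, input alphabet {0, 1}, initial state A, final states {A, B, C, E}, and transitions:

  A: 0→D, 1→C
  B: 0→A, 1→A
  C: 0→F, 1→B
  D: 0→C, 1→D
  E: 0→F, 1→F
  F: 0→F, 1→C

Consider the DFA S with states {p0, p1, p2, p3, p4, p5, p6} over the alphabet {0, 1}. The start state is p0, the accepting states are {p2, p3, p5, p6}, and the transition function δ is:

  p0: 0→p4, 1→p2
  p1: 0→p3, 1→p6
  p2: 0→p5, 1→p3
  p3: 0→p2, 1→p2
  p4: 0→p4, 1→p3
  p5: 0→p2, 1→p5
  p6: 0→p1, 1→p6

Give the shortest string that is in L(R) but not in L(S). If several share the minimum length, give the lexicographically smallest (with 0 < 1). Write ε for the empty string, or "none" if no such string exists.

The empty string ε is accepted by R but not by S.
Since ε is the unique shortest string, it is the required witness.

ε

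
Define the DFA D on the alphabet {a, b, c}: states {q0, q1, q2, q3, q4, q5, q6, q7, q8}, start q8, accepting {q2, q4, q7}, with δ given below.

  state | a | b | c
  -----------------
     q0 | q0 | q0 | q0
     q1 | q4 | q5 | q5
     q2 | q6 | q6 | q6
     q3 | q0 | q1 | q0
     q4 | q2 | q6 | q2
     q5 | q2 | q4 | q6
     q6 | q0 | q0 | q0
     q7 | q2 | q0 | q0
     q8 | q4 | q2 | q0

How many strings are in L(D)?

4

The useful subgraph on states {q2, q4, q8} is acyclic, so L(D) is finite; the longest accepting path visits 3 useful states, giving maximum string length 2.
Counting accepting paths from q8 by length: 2 of length 1, 2 of length 2. Total 4.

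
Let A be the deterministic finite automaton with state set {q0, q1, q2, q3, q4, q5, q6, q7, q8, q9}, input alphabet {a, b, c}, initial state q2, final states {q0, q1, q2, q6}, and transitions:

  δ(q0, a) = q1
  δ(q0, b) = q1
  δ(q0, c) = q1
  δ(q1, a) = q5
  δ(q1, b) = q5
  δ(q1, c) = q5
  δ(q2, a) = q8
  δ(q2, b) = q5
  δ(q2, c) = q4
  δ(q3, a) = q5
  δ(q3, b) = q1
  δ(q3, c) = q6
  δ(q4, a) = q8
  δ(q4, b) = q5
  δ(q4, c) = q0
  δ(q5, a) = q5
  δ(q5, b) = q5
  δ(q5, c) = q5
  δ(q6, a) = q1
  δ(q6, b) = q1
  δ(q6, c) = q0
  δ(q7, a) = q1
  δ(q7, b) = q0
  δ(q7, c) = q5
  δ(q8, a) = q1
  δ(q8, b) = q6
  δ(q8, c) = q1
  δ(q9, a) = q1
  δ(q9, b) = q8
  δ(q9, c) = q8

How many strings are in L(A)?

23

The useful subgraph on states {q0, q1, q2, q4, q6, q8} is acyclic, so L(A) is finite; the longest accepting path visits 6 useful states, giving maximum string length 5.
Counting accepting paths from q2 by length: 1 of length 0, 4 of length 2, 9 of length 3, 6 of length 4, 3 of length 5. Total 23.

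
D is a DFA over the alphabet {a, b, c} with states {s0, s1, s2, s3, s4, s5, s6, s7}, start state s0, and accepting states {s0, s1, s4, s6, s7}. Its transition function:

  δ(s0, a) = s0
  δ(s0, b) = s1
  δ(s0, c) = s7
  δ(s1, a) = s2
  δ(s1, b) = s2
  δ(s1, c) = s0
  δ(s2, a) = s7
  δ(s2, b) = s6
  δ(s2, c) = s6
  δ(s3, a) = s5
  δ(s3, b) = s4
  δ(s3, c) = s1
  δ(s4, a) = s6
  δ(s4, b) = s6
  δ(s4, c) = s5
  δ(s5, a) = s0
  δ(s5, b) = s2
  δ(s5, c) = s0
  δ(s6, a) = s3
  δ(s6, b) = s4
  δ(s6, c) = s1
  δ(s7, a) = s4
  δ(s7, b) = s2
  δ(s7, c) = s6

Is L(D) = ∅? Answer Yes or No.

No

The empty string ε is accepted: the run s0 ends in the accepting state s0.
Since at least one string is accepted, L(D) is not empty.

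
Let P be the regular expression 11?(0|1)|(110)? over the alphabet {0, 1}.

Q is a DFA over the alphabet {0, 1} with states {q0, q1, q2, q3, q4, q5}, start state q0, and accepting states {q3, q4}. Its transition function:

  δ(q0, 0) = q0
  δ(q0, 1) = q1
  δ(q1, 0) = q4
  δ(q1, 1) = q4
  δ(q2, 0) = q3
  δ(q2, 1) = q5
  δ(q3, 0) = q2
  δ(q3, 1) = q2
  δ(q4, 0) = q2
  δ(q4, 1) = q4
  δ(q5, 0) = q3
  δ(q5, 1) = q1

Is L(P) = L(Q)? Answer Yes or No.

No

The empty string ε is accepted by P but rejected by Q.
So L(P) ≠ L(Q).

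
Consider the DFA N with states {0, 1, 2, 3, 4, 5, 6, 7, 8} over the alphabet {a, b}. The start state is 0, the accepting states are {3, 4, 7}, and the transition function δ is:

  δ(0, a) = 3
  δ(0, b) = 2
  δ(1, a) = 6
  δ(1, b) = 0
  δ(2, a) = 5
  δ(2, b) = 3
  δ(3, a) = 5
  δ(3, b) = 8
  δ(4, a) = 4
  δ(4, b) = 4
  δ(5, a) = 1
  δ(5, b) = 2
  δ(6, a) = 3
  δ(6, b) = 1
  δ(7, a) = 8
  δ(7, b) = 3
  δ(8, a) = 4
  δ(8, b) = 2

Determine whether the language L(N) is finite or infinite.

infinite

State 2 is reachable from the start and can reach an accepting state, and it lies on the cycle 2 → 3 → 8 → 2.
Traversing that cycle any number of times yields accepted strings of unbounded length, so the language is infinite.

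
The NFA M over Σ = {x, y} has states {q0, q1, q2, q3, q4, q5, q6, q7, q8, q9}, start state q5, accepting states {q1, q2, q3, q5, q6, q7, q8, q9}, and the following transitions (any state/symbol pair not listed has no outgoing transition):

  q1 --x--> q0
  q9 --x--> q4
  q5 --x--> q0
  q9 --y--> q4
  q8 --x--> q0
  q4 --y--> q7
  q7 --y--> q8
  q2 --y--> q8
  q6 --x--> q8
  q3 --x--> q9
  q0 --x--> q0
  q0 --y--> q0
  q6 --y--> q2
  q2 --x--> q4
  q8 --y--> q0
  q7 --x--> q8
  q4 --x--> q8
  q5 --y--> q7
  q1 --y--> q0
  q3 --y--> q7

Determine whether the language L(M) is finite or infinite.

finite

The useful states (reachable from q5 and able to reach an accepting state) are {q5, q7, q8}.
Restricted to these states the transition graph has no cycle, so every accepting path has bounded length and L is finite.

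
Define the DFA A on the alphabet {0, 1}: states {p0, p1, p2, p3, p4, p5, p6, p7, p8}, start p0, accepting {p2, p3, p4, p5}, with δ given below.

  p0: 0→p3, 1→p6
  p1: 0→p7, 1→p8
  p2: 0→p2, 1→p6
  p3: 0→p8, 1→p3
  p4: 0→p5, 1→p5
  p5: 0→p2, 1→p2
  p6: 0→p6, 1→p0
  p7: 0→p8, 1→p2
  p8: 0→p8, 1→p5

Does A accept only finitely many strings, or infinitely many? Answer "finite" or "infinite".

State p8 is reachable from the start and can reach an accepting state, and it lies on the cycle p8 → p8.
Traversing that cycle any number of times yields accepted strings of unbounded length, so the language is infinite.

infinite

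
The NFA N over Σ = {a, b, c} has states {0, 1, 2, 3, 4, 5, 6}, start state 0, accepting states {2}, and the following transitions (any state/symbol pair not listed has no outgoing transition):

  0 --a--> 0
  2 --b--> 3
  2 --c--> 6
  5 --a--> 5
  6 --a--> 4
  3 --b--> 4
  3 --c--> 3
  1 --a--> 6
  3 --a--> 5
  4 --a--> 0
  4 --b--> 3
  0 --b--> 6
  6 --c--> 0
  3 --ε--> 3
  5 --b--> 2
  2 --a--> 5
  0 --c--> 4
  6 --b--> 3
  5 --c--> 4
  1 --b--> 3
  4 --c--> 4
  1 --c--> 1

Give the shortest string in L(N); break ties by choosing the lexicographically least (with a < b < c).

A breadth-first search from 0 reaches an accepting state first via the path 0 → 6 → 3 → 5 → 2 on input bbab.
No string of length < 4 is accepted (BFS exhausts all shorter strings without reaching an accepting state), and bbab is the lexicographically least accepting string of length 4.

bbab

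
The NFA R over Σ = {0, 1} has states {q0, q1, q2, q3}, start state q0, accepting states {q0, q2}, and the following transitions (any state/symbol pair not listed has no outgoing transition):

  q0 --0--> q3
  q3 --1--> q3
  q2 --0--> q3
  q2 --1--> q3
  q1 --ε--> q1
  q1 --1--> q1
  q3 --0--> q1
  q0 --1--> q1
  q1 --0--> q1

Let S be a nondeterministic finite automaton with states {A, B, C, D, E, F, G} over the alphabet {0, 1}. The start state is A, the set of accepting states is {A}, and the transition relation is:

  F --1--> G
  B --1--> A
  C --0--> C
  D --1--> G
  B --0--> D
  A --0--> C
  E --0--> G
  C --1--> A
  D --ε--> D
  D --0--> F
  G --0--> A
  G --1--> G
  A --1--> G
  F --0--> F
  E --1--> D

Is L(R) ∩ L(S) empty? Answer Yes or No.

No

The empty string ε is accepted by both R and S.
Hence L(R) ∩ L(S) ≠ ∅.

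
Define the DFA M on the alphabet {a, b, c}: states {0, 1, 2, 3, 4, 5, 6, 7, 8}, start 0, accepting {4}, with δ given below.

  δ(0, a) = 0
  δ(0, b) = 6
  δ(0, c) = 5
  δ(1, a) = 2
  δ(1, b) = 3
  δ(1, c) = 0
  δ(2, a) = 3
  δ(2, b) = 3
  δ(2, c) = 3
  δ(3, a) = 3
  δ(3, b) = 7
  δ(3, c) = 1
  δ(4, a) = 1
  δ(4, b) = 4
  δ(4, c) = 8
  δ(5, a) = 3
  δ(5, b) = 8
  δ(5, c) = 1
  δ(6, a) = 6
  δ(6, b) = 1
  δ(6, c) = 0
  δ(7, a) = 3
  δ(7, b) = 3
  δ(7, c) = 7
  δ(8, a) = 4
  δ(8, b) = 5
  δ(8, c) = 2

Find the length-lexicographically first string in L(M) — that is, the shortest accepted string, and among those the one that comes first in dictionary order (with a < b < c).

A breadth-first search from 0 reaches an accepting state first via the path 0 → 5 → 8 → 4 on input cba.
No string of length < 3 is accepted (BFS exhausts all shorter strings without reaching an accepting state), and cba is the lexicographically least accepting string of length 3.

cba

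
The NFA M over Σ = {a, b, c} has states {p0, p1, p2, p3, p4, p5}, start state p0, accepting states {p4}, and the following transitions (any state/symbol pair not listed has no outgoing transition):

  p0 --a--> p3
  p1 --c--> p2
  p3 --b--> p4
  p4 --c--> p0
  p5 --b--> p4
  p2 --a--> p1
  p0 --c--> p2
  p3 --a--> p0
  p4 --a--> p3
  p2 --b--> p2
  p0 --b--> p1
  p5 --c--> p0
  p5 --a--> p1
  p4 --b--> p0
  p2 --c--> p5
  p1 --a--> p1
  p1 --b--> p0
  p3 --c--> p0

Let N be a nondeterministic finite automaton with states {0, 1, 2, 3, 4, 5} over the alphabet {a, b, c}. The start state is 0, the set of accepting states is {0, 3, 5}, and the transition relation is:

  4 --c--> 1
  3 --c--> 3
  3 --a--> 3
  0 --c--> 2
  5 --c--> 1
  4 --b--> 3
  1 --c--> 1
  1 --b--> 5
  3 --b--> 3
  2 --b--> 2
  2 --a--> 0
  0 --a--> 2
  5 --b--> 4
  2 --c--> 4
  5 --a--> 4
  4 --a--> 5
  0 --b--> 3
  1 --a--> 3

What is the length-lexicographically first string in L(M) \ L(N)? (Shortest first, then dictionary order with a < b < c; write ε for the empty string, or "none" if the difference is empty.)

The string ab is accepted by M but not by N.
No shorter string lies in the difference, and ab is the lexicographically first length-2 string in L(M) \ L(N).

ab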